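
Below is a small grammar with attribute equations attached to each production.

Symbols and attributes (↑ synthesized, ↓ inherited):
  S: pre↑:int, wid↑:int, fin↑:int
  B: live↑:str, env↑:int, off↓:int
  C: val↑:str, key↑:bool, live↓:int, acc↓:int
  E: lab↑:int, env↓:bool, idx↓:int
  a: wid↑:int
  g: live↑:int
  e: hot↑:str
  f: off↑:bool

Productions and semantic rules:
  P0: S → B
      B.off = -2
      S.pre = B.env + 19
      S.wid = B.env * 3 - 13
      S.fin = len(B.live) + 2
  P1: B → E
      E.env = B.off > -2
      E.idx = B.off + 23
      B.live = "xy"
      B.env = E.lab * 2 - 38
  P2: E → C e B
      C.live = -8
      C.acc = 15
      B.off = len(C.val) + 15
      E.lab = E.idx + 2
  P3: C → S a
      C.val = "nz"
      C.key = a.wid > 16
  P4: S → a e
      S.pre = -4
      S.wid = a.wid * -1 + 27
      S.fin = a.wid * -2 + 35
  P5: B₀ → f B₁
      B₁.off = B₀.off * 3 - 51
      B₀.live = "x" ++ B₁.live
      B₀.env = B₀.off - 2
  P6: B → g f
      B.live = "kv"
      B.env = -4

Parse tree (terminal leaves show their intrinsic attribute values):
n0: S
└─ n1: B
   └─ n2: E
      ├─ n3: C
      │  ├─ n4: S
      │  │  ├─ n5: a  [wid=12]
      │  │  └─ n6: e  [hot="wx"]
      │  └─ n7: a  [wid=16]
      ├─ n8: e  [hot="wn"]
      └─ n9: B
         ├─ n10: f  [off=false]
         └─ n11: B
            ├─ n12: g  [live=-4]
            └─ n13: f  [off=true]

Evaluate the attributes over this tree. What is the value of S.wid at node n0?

11

1. n1.off = -2  [-2]
2. n2.env = false  [B.off > -2]
3. n2.idx = 21  [B.off + 23]
4. n3.live = -8  [-8]
5. n3.acc = 15  [15]
6. n5.wid = 12  [terminal]
7. n6.hot = "wx"  [terminal]
8. n4.pre = -4  [-4]
9. n4.wid = 15  [a.wid * -1 + 27]
10. n4.fin = 11  [a.wid * -2 + 35]
11. n7.wid = 16  [terminal]
12. n3.val = "nz"  ["nz"]
13. n3.key = false  [a.wid > 16]
14. n8.hot = "wn"  [terminal]
15. n9.off = 17  [len(C.val) + 15]
16. n10.off = false  [terminal]
17. n11.off = 0  [B₀.off * 3 - 51]
18. n12.live = -4  [terminal]
19. n13.off = true  [terminal]
20. n11.live = "kv"  ["kv"]
21. n11.env = -4  [-4]
22. n9.live = "xkv"  ["x" ++ B₁.live]
23. n9.env = 15  [B₀.off - 2]
24. n2.lab = 23  [E.idx + 2]
25. n1.live = "xy"  ["xy"]
26. n1.env = 8  [E.lab * 2 - 38]
27. n0.pre = 27  [B.env + 19]
28. n0.wid = 11  [B.env * 3 - 13]
29. n0.fin = 4  [len(B.live) + 2]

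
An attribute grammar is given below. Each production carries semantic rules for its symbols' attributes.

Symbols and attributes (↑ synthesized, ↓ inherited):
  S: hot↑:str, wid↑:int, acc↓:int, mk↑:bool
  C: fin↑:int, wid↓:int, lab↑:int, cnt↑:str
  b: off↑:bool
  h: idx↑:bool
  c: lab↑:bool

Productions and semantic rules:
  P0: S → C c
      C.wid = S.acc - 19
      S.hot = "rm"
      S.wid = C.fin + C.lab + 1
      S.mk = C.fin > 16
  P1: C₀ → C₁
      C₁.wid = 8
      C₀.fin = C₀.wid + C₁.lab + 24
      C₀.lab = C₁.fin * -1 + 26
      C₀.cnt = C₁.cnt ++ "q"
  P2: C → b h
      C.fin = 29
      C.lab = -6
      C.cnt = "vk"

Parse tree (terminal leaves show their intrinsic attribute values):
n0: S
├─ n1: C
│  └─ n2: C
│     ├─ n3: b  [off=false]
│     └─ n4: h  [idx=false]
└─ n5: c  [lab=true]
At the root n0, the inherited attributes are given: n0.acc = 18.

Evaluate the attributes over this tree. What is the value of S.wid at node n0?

1. n0.acc = 18  [given at root]
2. n1.wid = -1  [S.acc - 19]
3. n2.wid = 8  [8]
4. n3.off = false  [terminal]
5. n4.idx = false  [terminal]
6. n2.fin = 29  [29]
7. n2.lab = -6  [-6]
8. n2.cnt = "vk"  ["vk"]
9. n1.fin = 17  [C₀.wid + C₁.lab + 24]
10. n1.lab = -3  [C₁.fin * -1 + 26]
11. n1.cnt = "vkq"  [C₁.cnt ++ "q"]
12. n5.lab = true  [terminal]
13. n0.hot = "rm"  ["rm"]
14. n0.wid = 15  [C.fin + C.lab + 1]
15. n0.mk = true  [C.fin > 16]

15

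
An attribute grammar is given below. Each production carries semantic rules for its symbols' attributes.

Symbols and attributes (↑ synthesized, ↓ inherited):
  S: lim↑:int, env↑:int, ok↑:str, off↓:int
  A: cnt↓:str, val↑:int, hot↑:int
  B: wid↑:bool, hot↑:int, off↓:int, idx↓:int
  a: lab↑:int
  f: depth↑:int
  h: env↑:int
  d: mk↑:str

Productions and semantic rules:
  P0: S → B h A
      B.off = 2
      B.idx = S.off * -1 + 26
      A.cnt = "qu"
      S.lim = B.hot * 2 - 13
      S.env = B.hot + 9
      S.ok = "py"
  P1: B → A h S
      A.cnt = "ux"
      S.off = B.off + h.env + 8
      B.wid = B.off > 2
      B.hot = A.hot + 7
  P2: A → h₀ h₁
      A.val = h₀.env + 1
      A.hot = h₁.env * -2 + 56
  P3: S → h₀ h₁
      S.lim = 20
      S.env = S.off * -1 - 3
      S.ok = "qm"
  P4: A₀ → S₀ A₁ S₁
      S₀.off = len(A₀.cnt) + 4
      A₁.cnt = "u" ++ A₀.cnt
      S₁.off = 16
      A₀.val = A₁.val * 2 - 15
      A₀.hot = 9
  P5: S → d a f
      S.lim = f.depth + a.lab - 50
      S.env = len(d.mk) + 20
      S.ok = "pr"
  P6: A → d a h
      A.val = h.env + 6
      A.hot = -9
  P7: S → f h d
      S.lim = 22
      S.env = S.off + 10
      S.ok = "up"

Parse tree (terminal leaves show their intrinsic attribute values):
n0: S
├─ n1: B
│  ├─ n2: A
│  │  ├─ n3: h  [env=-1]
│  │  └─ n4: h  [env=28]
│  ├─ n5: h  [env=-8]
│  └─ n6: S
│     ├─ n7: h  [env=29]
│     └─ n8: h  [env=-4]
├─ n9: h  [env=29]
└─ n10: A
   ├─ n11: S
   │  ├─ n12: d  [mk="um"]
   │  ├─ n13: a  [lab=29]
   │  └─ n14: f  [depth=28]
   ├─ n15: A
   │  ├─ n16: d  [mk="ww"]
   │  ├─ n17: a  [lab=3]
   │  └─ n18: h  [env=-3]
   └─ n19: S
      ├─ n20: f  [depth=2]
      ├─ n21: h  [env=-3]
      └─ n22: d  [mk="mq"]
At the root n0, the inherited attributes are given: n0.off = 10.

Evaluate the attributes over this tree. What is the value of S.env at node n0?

16

1. n0.off = 10  [given at root]
2. n1.off = 2  [2]
3. n1.idx = 16  [S.off * -1 + 26]
4. n2.cnt = "ux"  ["ux"]
5. n3.env = -1  [terminal]
6. n4.env = 28  [terminal]
7. n2.val = 0  [h₀.env + 1]
8. n2.hot = 0  [h₁.env * -2 + 56]
9. n5.env = -8  [terminal]
10. n6.off = 2  [B.off + h.env + 8]
11. n7.env = 29  [terminal]
12. n8.env = -4  [terminal]
13. n6.lim = 20  [20]
14. n6.env = -5  [S.off * -1 - 3]
15. n6.ok = "qm"  ["qm"]
16. n1.wid = false  [B.off > 2]
17. n1.hot = 7  [A.hot + 7]
18. n9.env = 29  [terminal]
19. n10.cnt = "qu"  ["qu"]
20. n11.off = 6  [len(A₀.cnt) + 4]
21. n12.mk = "um"  [terminal]
22. n13.lab = 29  [terminal]
23. n14.depth = 28  [terminal]
24. n11.lim = 7  [f.depth + a.lab - 50]
25. n11.env = 22  [len(d.mk) + 20]
26. n11.ok = "pr"  ["pr"]
27. n15.cnt = "uqu"  ["u" ++ A₀.cnt]
28. n16.mk = "ww"  [terminal]
29. n17.lab = 3  [terminal]
30. n18.env = -3  [terminal]
31. n15.val = 3  [h.env + 6]
32. n15.hot = -9  [-9]
33. n19.off = 16  [16]
34. n20.depth = 2  [terminal]
35. n21.env = -3  [terminal]
36. n22.mk = "mq"  [terminal]
37. n19.lim = 22  [22]
38. n19.env = 26  [S.off + 10]
39. n19.ok = "up"  ["up"]
40. n10.val = -9  [A₁.val * 2 - 15]
41. n10.hot = 9  [9]
42. n0.lim = 1  [B.hot * 2 - 13]
43. n0.env = 16  [B.hot + 9]
44. n0.ok = "py"  ["py"]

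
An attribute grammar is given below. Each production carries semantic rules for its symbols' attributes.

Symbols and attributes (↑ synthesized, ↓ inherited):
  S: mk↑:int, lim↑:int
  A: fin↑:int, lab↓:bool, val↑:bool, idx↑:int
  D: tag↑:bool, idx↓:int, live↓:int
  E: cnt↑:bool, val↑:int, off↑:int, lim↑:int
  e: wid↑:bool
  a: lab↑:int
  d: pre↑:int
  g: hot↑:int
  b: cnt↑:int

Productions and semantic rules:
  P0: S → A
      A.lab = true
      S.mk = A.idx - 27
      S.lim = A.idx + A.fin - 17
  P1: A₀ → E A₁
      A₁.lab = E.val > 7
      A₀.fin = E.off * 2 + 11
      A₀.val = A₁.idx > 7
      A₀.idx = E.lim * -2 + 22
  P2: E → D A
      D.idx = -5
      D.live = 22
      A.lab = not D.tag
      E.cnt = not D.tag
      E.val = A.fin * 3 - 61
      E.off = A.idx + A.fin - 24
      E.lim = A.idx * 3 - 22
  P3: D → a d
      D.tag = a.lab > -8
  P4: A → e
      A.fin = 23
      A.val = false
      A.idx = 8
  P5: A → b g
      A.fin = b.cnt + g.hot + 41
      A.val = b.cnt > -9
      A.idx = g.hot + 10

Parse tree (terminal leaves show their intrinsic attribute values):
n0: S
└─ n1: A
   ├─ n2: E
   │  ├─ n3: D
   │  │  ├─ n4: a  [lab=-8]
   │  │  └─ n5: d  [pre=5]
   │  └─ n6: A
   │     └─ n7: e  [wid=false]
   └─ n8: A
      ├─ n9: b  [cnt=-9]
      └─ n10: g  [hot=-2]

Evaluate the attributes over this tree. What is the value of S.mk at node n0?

-9

1. n1.lab = true  [true]
2. n3.idx = -5  [-5]
3. n3.live = 22  [22]
4. n4.lab = -8  [terminal]
5. n5.pre = 5  [terminal]
6. n3.tag = false  [a.lab > -8]
7. n6.lab = true  [not D.tag]
8. n7.wid = false  [terminal]
9. n6.fin = 23  [23]
10. n6.val = false  [false]
11. n6.idx = 8  [8]
12. n2.cnt = true  [not D.tag]
13. n2.val = 8  [A.fin * 3 - 61]
14. n2.off = 7  [A.idx + A.fin - 24]
15. n2.lim = 2  [A.idx * 3 - 22]
16. n8.lab = true  [E.val > 7]
17. n9.cnt = -9  [terminal]
18. n10.hot = -2  [terminal]
19. n8.fin = 30  [b.cnt + g.hot + 41]
20. n8.val = false  [b.cnt > -9]
21. n8.idx = 8  [g.hot + 10]
22. n1.fin = 25  [E.off * 2 + 11]
23. n1.val = true  [A₁.idx > 7]
24. n1.idx = 18  [E.lim * -2 + 22]
25. n0.mk = -9  [A.idx - 27]
26. n0.lim = 26  [A.idx + A.fin - 17]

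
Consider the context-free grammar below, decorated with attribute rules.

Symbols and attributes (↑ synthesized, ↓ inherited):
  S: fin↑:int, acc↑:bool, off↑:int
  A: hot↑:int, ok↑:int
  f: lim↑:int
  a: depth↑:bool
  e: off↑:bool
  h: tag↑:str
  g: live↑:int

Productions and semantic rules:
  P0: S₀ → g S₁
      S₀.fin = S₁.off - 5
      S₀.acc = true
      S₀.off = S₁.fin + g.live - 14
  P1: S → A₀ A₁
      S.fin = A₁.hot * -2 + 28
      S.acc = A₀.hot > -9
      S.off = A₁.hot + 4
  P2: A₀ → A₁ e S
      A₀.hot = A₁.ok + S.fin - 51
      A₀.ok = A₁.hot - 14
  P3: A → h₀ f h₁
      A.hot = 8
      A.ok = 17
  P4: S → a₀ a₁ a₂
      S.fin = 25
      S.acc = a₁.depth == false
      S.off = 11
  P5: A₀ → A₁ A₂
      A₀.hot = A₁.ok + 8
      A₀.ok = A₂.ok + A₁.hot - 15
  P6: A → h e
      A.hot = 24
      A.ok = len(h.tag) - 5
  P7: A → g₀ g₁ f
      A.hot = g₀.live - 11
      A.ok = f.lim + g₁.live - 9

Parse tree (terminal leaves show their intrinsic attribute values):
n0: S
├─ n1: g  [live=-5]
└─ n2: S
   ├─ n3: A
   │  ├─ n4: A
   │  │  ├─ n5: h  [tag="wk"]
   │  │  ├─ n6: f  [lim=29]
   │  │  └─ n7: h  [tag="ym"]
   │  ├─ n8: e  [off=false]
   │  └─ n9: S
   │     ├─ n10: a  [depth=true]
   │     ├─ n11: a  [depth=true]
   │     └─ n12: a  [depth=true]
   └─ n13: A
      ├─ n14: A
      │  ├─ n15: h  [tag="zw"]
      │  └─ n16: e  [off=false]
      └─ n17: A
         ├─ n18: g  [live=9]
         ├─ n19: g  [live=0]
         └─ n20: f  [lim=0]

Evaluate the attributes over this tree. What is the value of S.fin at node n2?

18

1. n1.live = -5  [terminal]
2. n5.tag = "wk"  [terminal]
3. n6.lim = 29  [terminal]
4. n7.tag = "ym"  [terminal]
5. n4.hot = 8  [8]
6. n4.ok = 17  [17]
7. n8.off = false  [terminal]
8. n10.depth = true  [terminal]
9. n11.depth = true  [terminal]
10. n12.depth = true  [terminal]
11. n9.fin = 25  [25]
12. n9.acc = false  [a₁.depth == false]
13. n9.off = 11  [11]
14. n3.hot = -9  [A₁.ok + S.fin - 51]
15. n3.ok = -6  [A₁.hot - 14]
16. n15.tag = "zw"  [terminal]
17. n16.off = false  [terminal]
18. n14.hot = 24  [24]
19. n14.ok = -3  [len(h.tag) - 5]
20. n18.live = 9  [terminal]
21. n19.live = 0  [terminal]
22. n20.lim = 0  [terminal]
23. n17.hot = -2  [g₀.live - 11]
24. n17.ok = -9  [f.lim + g₁.live - 9]
25. n13.hot = 5  [A₁.ok + 8]
26. n13.ok = 0  [A₂.ok + A₁.hot - 15]
27. n2.fin = 18  [A₁.hot * -2 + 28]
28. n2.acc = false  [A₀.hot > -9]
29. n2.off = 9  [A₁.hot + 4]
30. n0.fin = 4  [S₁.off - 5]
31. n0.acc = true  [true]
32. n0.off = -1  [S₁.fin + g.live - 14]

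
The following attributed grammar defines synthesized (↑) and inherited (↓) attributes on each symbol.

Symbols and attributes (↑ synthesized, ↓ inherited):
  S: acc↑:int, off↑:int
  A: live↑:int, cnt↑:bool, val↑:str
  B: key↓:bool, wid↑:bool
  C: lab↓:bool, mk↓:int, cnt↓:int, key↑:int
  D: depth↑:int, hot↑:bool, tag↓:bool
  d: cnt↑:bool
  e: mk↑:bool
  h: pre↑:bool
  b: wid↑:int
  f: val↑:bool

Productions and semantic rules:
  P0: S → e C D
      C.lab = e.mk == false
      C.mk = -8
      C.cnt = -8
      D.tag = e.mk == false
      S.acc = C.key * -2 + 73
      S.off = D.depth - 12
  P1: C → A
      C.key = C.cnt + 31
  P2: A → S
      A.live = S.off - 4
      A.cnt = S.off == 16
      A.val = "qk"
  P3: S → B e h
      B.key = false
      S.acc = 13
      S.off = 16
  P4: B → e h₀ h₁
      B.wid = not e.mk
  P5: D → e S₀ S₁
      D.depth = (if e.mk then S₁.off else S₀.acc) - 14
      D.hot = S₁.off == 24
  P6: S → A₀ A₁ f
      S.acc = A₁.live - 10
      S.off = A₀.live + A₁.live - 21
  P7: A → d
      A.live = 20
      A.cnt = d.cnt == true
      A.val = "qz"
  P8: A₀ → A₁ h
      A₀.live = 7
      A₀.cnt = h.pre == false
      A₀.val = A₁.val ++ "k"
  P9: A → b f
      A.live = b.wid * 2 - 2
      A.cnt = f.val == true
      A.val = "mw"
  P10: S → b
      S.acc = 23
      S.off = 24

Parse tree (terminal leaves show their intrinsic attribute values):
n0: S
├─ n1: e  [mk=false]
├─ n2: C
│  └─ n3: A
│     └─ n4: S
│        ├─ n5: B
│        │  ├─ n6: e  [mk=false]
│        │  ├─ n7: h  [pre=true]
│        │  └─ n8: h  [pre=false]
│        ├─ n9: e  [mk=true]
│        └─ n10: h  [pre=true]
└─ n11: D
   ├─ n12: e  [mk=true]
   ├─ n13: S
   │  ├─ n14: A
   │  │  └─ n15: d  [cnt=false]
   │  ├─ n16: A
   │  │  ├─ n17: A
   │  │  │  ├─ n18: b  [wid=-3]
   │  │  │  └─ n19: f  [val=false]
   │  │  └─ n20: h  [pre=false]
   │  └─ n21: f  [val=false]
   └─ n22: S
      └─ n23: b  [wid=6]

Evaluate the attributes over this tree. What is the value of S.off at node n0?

-2

1. n1.mk = false  [terminal]
2. n2.lab = true  [e.mk == false]
3. n2.mk = -8  [-8]
4. n2.cnt = -8  [-8]
5. n5.key = false  [false]
6. n6.mk = false  [terminal]
7. n7.pre = true  [terminal]
8. n8.pre = false  [terminal]
9. n5.wid = true  [not e.mk]
10. n9.mk = true  [terminal]
11. n10.pre = true  [terminal]
12. n4.acc = 13  [13]
13. n4.off = 16  [16]
14. n3.live = 12  [S.off - 4]
15. n3.cnt = true  [S.off == 16]
16. n3.val = "qk"  ["qk"]
17. n2.key = 23  [C.cnt + 31]
18. n11.tag = true  [e.mk == false]
19. n12.mk = true  [terminal]
20. n15.cnt = false  [terminal]
21. n14.live = 20  [20]
22. n14.cnt = false  [d.cnt == true]
23. n14.val = "qz"  ["qz"]
24. n18.wid = -3  [terminal]
25. n19.val = false  [terminal]
26. n17.live = -8  [b.wid * 2 - 2]
27. n17.cnt = false  [f.val == true]
28. n17.val = "mw"  ["mw"]
29. n20.pre = false  [terminal]
30. n16.live = 7  [7]
31. n16.cnt = true  [h.pre == false]
32. n16.val = "mwk"  [A₁.val ++ "k"]
33. n21.val = false  [terminal]
34. n13.acc = -3  [A₁.live - 10]
35. n13.off = 6  [A₀.live + A₁.live - 21]
36. n23.wid = 6  [terminal]
37. n22.acc = 23  [23]
38. n22.off = 24  [24]
39. n11.depth = 10  [(if e.mk then S₁.off else S₀.acc) - 14]
40. n11.hot = true  [S₁.off == 24]
41. n0.acc = 27  [C.key * -2 + 73]
42. n0.off = -2  [D.depth - 12]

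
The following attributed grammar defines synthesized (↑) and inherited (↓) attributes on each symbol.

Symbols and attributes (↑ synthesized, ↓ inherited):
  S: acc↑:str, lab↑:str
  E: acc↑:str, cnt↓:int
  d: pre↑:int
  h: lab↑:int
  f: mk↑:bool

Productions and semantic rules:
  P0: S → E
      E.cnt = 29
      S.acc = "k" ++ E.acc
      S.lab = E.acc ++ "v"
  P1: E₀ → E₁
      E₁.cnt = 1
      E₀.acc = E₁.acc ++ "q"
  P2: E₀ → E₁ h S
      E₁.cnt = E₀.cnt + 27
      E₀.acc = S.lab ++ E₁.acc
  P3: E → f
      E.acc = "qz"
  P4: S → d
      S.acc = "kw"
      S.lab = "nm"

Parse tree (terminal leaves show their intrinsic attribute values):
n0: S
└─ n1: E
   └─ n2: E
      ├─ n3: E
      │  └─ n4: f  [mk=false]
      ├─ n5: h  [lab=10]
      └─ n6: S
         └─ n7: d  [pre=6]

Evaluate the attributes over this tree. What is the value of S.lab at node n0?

1. n1.cnt = 29  [29]
2. n2.cnt = 1  [1]
3. n3.cnt = 28  [E₀.cnt + 27]
4. n4.mk = false  [terminal]
5. n3.acc = "qz"  ["qz"]
6. n5.lab = 10  [terminal]
7. n7.pre = 6  [terminal]
8. n6.acc = "kw"  ["kw"]
9. n6.lab = "nm"  ["nm"]
10. n2.acc = "nmqz"  [S.lab ++ E₁.acc]
11. n1.acc = "nmqzq"  [E₁.acc ++ "q"]
12. n0.acc = "knmqzq"  ["k" ++ E.acc]
13. n0.lab = "nmqzqv"  [E.acc ++ "v"]

"nmqzqv"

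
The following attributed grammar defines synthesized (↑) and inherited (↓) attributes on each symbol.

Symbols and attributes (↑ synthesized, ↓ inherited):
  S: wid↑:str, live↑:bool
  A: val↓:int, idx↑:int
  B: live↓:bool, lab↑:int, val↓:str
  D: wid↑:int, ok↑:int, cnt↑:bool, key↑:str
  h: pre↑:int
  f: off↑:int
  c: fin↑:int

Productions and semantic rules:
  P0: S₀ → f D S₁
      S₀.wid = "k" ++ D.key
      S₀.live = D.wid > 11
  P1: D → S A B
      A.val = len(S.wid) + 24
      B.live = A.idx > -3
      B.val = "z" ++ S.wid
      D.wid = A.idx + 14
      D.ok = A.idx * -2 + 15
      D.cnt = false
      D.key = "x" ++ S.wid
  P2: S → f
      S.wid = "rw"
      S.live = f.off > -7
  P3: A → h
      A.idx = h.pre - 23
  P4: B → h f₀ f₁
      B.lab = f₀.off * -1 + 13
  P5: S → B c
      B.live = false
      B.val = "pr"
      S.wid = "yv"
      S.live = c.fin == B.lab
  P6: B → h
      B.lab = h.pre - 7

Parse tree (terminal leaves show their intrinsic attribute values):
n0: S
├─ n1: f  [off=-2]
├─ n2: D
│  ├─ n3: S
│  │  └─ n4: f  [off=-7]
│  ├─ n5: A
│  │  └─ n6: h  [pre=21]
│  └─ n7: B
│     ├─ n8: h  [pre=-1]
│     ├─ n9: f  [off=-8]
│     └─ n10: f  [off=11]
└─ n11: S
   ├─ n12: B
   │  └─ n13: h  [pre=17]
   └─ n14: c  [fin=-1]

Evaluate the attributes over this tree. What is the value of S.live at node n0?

1. n1.off = -2  [terminal]
2. n4.off = -7  [terminal]
3. n3.wid = "rw"  ["rw"]
4. n3.live = false  [f.off > -7]
5. n5.val = 26  [len(S.wid) + 24]
6. n6.pre = 21  [terminal]
7. n5.idx = -2  [h.pre - 23]
8. n7.live = true  [A.idx > -3]
9. n7.val = "zrw"  ["z" ++ S.wid]
10. n8.pre = -1  [terminal]
11. n9.off = -8  [terminal]
12. n10.off = 11  [terminal]
13. n7.lab = 21  [f₀.off * -1 + 13]
14. n2.wid = 12  [A.idx + 14]
15. n2.ok = 19  [A.idx * -2 + 15]
16. n2.cnt = false  [false]
17. n2.key = "xrw"  ["x" ++ S.wid]
18. n12.live = false  [false]
19. n12.val = "pr"  ["pr"]
20. n13.pre = 17  [terminal]
21. n12.lab = 10  [h.pre - 7]
22. n14.fin = -1  [terminal]
23. n11.wid = "yv"  ["yv"]
24. n11.live = false  [c.fin == B.lab]
25. n0.wid = "kxrw"  ["k" ++ D.key]
26. n0.live = true  [D.wid > 11]

true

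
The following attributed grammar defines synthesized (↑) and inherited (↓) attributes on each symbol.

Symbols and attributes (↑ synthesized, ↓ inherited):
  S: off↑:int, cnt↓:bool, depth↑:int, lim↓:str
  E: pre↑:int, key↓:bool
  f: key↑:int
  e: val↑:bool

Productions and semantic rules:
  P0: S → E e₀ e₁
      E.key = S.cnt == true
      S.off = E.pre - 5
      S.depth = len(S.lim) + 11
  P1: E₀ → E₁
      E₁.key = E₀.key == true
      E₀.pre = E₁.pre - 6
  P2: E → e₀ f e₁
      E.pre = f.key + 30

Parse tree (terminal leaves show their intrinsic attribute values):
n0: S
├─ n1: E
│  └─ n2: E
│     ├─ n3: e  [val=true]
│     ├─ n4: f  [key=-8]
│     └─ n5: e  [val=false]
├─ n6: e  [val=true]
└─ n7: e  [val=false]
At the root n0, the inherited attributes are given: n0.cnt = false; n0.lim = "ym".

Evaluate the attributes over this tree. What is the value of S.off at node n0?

11

1. n0.cnt = false  [given at root]
2. n0.lim = "ym"  [given at root]
3. n1.key = false  [S.cnt == true]
4. n2.key = false  [E₀.key == true]
5. n3.val = true  [terminal]
6. n4.key = -8  [terminal]
7. n5.val = false  [terminal]
8. n2.pre = 22  [f.key + 30]
9. n1.pre = 16  [E₁.pre - 6]
10. n6.val = true  [terminal]
11. n7.val = false  [terminal]
12. n0.off = 11  [E.pre - 5]
13. n0.depth = 13  [len(S.lim) + 11]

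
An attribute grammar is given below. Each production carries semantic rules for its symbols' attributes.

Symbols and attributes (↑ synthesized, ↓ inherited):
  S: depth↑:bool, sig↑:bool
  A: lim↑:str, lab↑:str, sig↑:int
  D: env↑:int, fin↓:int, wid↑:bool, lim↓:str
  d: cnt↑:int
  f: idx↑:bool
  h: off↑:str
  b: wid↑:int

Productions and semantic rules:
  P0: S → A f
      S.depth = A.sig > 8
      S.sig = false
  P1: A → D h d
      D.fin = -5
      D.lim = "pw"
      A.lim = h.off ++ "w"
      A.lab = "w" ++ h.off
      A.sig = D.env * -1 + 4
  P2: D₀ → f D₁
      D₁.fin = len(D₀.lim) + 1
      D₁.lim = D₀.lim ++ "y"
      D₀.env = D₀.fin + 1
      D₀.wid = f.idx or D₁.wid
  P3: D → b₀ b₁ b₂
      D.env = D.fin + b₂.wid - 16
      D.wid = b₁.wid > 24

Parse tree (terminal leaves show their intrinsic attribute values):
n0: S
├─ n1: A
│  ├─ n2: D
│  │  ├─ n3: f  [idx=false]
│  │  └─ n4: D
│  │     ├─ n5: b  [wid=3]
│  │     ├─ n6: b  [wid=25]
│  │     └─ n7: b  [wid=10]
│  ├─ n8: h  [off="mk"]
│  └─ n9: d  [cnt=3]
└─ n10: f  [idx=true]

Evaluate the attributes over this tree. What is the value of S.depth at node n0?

1. n2.fin = -5  [-5]
2. n2.lim = "pw"  ["pw"]
3. n3.idx = false  [terminal]
4. n4.fin = 3  [len(D₀.lim) + 1]
5. n4.lim = "pwy"  [D₀.lim ++ "y"]
6. n5.wid = 3  [terminal]
7. n6.wid = 25  [terminal]
8. n7.wid = 10  [terminal]
9. n4.env = -3  [D.fin + b₂.wid - 16]
10. n4.wid = true  [b₁.wid > 24]
11. n2.env = -4  [D₀.fin + 1]
12. n2.wid = true  [f.idx or D₁.wid]
13. n8.off = "mk"  [terminal]
14. n9.cnt = 3  [terminal]
15. n1.lim = "mkw"  [h.off ++ "w"]
16. n1.lab = "wmk"  ["w" ++ h.off]
17. n1.sig = 8  [D.env * -1 + 4]
18. n10.idx = true  [terminal]
19. n0.depth = false  [A.sig > 8]
20. n0.sig = false  [false]

false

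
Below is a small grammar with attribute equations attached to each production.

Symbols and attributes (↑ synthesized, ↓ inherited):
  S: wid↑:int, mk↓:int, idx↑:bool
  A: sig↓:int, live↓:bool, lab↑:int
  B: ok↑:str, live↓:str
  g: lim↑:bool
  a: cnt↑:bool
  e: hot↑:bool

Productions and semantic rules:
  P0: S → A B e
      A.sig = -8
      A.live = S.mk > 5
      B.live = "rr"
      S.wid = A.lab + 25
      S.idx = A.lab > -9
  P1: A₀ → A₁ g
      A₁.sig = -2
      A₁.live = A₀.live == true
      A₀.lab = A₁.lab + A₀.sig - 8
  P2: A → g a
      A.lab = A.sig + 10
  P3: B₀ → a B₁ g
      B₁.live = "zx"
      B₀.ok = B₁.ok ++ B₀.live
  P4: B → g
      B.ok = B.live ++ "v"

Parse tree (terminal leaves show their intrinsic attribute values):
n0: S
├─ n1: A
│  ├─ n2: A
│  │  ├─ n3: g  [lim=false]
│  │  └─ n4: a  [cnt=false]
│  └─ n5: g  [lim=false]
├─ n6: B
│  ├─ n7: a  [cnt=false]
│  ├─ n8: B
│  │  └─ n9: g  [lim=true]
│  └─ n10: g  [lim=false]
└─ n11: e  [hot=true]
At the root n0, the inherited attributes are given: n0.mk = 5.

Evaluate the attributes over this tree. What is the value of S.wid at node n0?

17

1. n0.mk = 5  [given at root]
2. n1.sig = -8  [-8]
3. n1.live = false  [S.mk > 5]
4. n2.sig = -2  [-2]
5. n2.live = false  [A₀.live == true]
6. n3.lim = false  [terminal]
7. n4.cnt = false  [terminal]
8. n2.lab = 8  [A.sig + 10]
9. n5.lim = false  [terminal]
10. n1.lab = -8  [A₁.lab + A₀.sig - 8]
11. n6.live = "rr"  ["rr"]
12. n7.cnt = false  [terminal]
13. n8.live = "zx"  ["zx"]
14. n9.lim = true  [terminal]
15. n8.ok = "zxv"  [B.live ++ "v"]
16. n10.lim = false  [terminal]
17. n6.ok = "zxvrr"  [B₁.ok ++ B₀.live]
18. n11.hot = true  [terminal]
19. n0.wid = 17  [A.lab + 25]
20. n0.idx = true  [A.lab > -9]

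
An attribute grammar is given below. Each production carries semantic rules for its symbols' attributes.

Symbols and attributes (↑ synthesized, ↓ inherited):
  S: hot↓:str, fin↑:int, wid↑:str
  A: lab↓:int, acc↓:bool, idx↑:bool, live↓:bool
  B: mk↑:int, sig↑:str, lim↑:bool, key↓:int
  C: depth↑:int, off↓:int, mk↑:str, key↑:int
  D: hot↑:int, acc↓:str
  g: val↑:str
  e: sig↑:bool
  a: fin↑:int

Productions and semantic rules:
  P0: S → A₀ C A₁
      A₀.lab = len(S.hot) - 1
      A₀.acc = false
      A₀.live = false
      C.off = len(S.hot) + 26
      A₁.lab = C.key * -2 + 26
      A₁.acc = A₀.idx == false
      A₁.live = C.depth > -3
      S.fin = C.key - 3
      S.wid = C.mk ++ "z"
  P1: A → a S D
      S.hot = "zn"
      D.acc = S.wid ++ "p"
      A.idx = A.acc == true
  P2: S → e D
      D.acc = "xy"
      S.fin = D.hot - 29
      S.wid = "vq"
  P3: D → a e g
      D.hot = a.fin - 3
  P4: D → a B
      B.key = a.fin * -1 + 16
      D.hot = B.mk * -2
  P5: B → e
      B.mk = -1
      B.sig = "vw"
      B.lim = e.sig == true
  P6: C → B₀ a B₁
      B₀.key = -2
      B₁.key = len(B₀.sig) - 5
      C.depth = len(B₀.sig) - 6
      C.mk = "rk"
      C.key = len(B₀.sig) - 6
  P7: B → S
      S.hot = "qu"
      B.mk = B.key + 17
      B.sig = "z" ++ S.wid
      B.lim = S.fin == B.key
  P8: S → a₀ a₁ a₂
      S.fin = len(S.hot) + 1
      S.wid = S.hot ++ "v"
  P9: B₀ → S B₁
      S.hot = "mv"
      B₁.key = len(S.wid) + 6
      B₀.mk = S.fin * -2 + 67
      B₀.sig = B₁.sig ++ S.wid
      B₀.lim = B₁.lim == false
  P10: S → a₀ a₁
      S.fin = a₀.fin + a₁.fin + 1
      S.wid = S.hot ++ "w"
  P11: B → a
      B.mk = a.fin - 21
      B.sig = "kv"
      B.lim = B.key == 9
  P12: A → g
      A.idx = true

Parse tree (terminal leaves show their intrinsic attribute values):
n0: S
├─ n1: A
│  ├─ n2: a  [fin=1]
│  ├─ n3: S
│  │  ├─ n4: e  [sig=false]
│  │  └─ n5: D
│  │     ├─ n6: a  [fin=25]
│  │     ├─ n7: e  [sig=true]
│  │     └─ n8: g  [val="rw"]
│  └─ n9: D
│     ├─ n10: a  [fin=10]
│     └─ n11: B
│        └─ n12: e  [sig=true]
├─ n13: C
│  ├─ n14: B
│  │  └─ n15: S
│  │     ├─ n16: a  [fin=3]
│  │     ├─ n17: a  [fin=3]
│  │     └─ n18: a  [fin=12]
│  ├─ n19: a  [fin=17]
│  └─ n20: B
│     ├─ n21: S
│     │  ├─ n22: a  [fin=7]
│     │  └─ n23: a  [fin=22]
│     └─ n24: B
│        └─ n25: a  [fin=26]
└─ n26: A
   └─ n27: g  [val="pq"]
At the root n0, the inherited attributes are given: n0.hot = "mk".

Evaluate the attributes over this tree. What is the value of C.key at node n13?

-2

1. n0.hot = "mk"  [given at root]
2. n1.lab = 1  [len(S.hot) - 1]
3. n1.acc = false  [false]
4. n1.live = false  [false]
5. n2.fin = 1  [terminal]
6. n3.hot = "zn"  ["zn"]
7. n4.sig = false  [terminal]
8. n5.acc = "xy"  ["xy"]
9. n6.fin = 25  [terminal]
10. n7.sig = true  [terminal]
11. n8.val = "rw"  [terminal]
12. n5.hot = 22  [a.fin - 3]
13. n3.fin = -7  [D.hot - 29]
14. n3.wid = "vq"  ["vq"]
15. n9.acc = "vqp"  [S.wid ++ "p"]
16. n10.fin = 10  [terminal]
17. n11.key = 6  [a.fin * -1 + 16]
18. n12.sig = true  [terminal]
19. n11.mk = -1  [-1]
20. n11.sig = "vw"  ["vw"]
21. n11.lim = true  [e.sig == true]
22. n9.hot = 2  [B.mk * -2]
23. n1.idx = false  [A.acc == true]
24. n13.off = 28  [len(S.hot) + 26]
25. n14.key = -2  [-2]
26. n15.hot = "qu"  ["qu"]
27. n16.fin = 3  [terminal]
28. n17.fin = 3  [terminal]
29. n18.fin = 12  [terminal]
30. n15.fin = 3  [len(S.hot) + 1]
31. n15.wid = "quv"  [S.hot ++ "v"]
32. n14.mk = 15  [B.key + 17]
33. n14.sig = "zquv"  ["z" ++ S.wid]
34. n14.lim = false  [S.fin == B.key]
35. n19.fin = 17  [terminal]
36. n20.key = -1  [len(B₀.sig) - 5]
37. n21.hot = "mv"  ["mv"]
38. n22.fin = 7  [terminal]
39. n23.fin = 22  [terminal]
40. n21.fin = 30  [a₀.fin + a₁.fin + 1]
41. n21.wid = "mvw"  [S.hot ++ "w"]
42. n24.key = 9  [len(S.wid) + 6]
43. n25.fin = 26  [terminal]
44. n24.mk = 5  [a.fin - 21]
45. n24.sig = "kv"  ["kv"]
46. n24.lim = true  [B.key == 9]
47. n20.mk = 7  [S.fin * -2 + 67]
48. n20.sig = "kvmvw"  [B₁.sig ++ S.wid]
49. n20.lim = false  [B₁.lim == false]
50. n13.depth = -2  [len(B₀.sig) - 6]
51. n13.mk = "rk"  ["rk"]
52. n13.key = -2  [len(B₀.sig) - 6]
53. n26.lab = 30  [C.key * -2 + 26]
54. n26.acc = true  [A₀.idx == false]
55. n26.live = true  [C.depth > -3]
56. n27.val = "pq"  [terminal]
57. n26.idx = true  [true]
58. n0.fin = -5  [C.key - 3]
59. n0.wid = "rkz"  [C.mk ++ "z"]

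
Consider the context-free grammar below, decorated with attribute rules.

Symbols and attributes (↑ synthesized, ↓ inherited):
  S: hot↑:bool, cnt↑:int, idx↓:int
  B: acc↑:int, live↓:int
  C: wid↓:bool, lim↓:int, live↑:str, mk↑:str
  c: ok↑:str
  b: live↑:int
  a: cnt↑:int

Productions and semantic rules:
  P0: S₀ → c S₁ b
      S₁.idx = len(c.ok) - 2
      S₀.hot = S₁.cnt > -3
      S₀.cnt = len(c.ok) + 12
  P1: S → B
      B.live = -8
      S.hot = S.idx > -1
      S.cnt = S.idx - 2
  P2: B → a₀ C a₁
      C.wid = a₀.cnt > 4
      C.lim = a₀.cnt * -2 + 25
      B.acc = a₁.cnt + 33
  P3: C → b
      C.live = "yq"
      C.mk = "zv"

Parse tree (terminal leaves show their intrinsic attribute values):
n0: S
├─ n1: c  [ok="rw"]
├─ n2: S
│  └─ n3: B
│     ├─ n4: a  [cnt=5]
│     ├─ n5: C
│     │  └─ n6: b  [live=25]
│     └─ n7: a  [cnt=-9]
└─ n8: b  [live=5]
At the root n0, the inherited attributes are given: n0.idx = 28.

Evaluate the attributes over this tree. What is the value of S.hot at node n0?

true

1. n0.idx = 28  [given at root]
2. n1.ok = "rw"  [terminal]
3. n2.idx = 0  [len(c.ok) - 2]
4. n3.live = -8  [-8]
5. n4.cnt = 5  [terminal]
6. n5.wid = true  [a₀.cnt > 4]
7. n5.lim = 15  [a₀.cnt * -2 + 25]
8. n6.live = 25  [terminal]
9. n5.live = "yq"  ["yq"]
10. n5.mk = "zv"  ["zv"]
11. n7.cnt = -9  [terminal]
12. n3.acc = 24  [a₁.cnt + 33]
13. n2.hot = true  [S.idx > -1]
14. n2.cnt = -2  [S.idx - 2]
15. n8.live = 5  [terminal]
16. n0.hot = true  [S₁.cnt > -3]
17. n0.cnt = 14  [len(c.ok) + 12]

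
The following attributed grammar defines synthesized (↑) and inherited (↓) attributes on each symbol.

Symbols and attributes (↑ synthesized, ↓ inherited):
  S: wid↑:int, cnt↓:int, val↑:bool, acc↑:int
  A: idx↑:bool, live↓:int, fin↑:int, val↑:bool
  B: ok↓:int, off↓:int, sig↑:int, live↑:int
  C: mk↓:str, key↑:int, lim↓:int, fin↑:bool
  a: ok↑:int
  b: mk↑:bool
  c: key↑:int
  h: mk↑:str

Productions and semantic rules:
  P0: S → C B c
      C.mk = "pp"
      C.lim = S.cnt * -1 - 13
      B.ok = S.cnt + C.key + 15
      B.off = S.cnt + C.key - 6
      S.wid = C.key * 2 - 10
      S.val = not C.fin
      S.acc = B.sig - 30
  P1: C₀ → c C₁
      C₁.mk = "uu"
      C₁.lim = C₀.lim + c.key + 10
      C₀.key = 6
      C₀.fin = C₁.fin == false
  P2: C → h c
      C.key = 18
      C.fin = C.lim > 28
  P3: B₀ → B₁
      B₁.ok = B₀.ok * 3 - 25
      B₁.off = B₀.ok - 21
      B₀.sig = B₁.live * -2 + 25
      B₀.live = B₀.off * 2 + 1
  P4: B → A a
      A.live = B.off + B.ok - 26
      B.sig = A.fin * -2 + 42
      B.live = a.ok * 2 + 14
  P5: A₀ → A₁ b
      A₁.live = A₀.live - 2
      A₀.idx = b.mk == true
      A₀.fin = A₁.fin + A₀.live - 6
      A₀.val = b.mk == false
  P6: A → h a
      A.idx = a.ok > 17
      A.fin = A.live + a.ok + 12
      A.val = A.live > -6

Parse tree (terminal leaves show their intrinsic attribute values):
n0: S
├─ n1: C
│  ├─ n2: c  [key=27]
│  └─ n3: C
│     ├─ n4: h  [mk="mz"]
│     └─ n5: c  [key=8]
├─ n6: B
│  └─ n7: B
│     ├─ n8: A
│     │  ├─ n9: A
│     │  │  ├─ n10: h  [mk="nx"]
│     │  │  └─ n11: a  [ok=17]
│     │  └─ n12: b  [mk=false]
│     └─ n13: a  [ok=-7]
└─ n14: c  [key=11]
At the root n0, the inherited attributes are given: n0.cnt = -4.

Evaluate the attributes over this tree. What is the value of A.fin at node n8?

13

1. n0.cnt = -4  [given at root]
2. n1.mk = "pp"  ["pp"]
3. n1.lim = -9  [S.cnt * -1 - 13]
4. n2.key = 27  [terminal]
5. n3.mk = "uu"  ["uu"]
6. n3.lim = 28  [C₀.lim + c.key + 10]
7. n4.mk = "mz"  [terminal]
8. n5.key = 8  [terminal]
9. n3.key = 18  [18]
10. n3.fin = false  [C.lim > 28]
11. n1.key = 6  [6]
12. n1.fin = true  [C₁.fin == false]
13. n6.ok = 17  [S.cnt + C.key + 15]
14. n6.off = -4  [S.cnt + C.key - 6]
15. n7.ok = 26  [B₀.ok * 3 - 25]
16. n7.off = -4  [B₀.ok - 21]
17. n8.live = -4  [B.off + B.ok - 26]
18. n9.live = -6  [A₀.live - 2]
19. n10.mk = "nx"  [terminal]
20. n11.ok = 17  [terminal]
21. n9.idx = false  [a.ok > 17]
22. n9.fin = 23  [A.live + a.ok + 12]
23. n9.val = false  [A.live > -6]
24. n12.mk = false  [terminal]
25. n8.idx = false  [b.mk == true]
26. n8.fin = 13  [A₁.fin + A₀.live - 6]
27. n8.val = true  [b.mk == false]
28. n13.ok = -7  [terminal]
29. n7.sig = 16  [A.fin * -2 + 42]
30. n7.live = 0  [a.ok * 2 + 14]
31. n6.sig = 25  [B₁.live * -2 + 25]
32. n6.live = -7  [B₀.off * 2 + 1]
33. n14.key = 11  [terminal]
34. n0.wid = 2  [C.key * 2 - 10]
35. n0.val = false  [not C.fin]
36. n0.acc = -5  [B.sig - 30]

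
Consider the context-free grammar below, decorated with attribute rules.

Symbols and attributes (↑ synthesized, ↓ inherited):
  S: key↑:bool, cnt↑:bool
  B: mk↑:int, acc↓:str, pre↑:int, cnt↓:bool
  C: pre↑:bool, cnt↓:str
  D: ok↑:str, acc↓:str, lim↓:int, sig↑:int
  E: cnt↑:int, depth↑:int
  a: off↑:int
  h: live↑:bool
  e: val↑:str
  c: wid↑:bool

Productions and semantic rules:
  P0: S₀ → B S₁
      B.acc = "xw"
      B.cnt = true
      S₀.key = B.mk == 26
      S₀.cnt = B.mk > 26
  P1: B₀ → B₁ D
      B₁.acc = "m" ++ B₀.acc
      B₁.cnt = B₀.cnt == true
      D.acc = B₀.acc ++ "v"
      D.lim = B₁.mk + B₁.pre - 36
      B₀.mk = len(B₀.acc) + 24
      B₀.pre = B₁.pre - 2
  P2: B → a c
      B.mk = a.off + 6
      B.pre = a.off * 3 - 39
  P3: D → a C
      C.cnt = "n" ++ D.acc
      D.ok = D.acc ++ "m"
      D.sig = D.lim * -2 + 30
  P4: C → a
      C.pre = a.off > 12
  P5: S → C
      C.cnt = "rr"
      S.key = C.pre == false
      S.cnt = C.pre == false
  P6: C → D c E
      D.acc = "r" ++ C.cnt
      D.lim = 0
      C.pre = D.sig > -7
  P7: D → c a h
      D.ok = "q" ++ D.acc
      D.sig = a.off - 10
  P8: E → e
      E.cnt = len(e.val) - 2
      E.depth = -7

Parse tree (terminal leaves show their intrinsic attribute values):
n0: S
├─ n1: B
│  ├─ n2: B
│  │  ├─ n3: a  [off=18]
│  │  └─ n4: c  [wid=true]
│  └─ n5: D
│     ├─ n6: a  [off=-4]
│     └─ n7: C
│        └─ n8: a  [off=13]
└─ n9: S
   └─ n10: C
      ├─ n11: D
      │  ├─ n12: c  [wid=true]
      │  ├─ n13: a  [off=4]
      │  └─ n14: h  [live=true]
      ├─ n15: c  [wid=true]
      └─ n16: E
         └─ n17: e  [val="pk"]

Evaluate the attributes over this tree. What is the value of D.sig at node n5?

24

1. n1.acc = "xw"  ["xw"]
2. n1.cnt = true  [true]
3. n2.acc = "mxw"  ["m" ++ B₀.acc]
4. n2.cnt = true  [B₀.cnt == true]
5. n3.off = 18  [terminal]
6. n4.wid = true  [terminal]
7. n2.mk = 24  [a.off + 6]
8. n2.pre = 15  [a.off * 3 - 39]
9. n5.acc = "xwv"  [B₀.acc ++ "v"]
10. n5.lim = 3  [B₁.mk + B₁.pre - 36]
11. n6.off = -4  [terminal]
12. n7.cnt = "nxwv"  ["n" ++ D.acc]
13. n8.off = 13  [terminal]
14. n7.pre = true  [a.off > 12]
15. n5.ok = "xwvm"  [D.acc ++ "m"]
16. n5.sig = 24  [D.lim * -2 + 30]
17. n1.mk = 26  [len(B₀.acc) + 24]
18. n1.pre = 13  [B₁.pre - 2]
19. n10.cnt = "rr"  ["rr"]
20. n11.acc = "rrr"  ["r" ++ C.cnt]
21. n11.lim = 0  [0]
22. n12.wid = true  [terminal]
23. n13.off = 4  [terminal]
24. n14.live = true  [terminal]
25. n11.ok = "qrrr"  ["q" ++ D.acc]
26. n11.sig = -6  [a.off - 10]
27. n15.wid = true  [terminal]
28. n17.val = "pk"  [terminal]
29. n16.cnt = 0  [len(e.val) - 2]
30. n16.depth = -7  [-7]
31. n10.pre = true  [D.sig > -7]
32. n9.key = false  [C.pre == false]
33. n9.cnt = false  [C.pre == false]
34. n0.key = true  [B.mk == 26]
35. n0.cnt = false  [B.mk > 26]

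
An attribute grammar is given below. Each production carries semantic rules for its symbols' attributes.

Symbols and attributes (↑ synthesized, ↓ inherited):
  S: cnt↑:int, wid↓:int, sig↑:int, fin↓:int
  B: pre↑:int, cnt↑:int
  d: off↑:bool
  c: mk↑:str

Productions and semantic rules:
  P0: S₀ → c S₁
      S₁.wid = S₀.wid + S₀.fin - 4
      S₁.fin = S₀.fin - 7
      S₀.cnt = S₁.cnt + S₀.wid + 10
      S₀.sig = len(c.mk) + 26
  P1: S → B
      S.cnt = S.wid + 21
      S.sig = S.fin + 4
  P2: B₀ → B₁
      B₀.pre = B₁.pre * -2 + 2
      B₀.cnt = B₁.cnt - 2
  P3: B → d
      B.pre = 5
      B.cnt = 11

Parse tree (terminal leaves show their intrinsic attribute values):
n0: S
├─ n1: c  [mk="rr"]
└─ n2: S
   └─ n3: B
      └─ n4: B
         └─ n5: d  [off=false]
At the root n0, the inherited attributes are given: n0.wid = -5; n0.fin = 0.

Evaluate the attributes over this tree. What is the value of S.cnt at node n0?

1. n0.wid = -5  [given at root]
2. n0.fin = 0  [given at root]
3. n1.mk = "rr"  [terminal]
4. n2.wid = -9  [S₀.wid + S₀.fin - 4]
5. n2.fin = -7  [S₀.fin - 7]
6. n5.off = false  [terminal]
7. n4.pre = 5  [5]
8. n4.cnt = 11  [11]
9. n3.pre = -8  [B₁.pre * -2 + 2]
10. n3.cnt = 9  [B₁.cnt - 2]
11. n2.cnt = 12  [S.wid + 21]
12. n2.sig = -3  [S.fin + 4]
13. n0.cnt = 17  [S₁.cnt + S₀.wid + 10]
14. n0.sig = 28  [len(c.mk) + 26]

17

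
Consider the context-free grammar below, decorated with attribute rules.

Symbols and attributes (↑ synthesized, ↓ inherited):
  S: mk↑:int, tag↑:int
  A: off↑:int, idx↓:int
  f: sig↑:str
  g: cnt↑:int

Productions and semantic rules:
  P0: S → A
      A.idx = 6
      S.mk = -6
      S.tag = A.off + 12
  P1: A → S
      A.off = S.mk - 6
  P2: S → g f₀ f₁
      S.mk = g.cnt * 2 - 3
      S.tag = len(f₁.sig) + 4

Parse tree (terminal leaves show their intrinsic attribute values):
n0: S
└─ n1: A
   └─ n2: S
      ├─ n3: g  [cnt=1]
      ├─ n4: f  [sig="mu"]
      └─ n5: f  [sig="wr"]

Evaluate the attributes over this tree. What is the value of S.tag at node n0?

5

1. n1.idx = 6  [6]
2. n3.cnt = 1  [terminal]
3. n4.sig = "mu"  [terminal]
4. n5.sig = "wr"  [terminal]
5. n2.mk = -1  [g.cnt * 2 - 3]
6. n2.tag = 6  [len(f₁.sig) + 4]
7. n1.off = -7  [S.mk - 6]
8. n0.mk = -6  [-6]
9. n0.tag = 5  [A.off + 12]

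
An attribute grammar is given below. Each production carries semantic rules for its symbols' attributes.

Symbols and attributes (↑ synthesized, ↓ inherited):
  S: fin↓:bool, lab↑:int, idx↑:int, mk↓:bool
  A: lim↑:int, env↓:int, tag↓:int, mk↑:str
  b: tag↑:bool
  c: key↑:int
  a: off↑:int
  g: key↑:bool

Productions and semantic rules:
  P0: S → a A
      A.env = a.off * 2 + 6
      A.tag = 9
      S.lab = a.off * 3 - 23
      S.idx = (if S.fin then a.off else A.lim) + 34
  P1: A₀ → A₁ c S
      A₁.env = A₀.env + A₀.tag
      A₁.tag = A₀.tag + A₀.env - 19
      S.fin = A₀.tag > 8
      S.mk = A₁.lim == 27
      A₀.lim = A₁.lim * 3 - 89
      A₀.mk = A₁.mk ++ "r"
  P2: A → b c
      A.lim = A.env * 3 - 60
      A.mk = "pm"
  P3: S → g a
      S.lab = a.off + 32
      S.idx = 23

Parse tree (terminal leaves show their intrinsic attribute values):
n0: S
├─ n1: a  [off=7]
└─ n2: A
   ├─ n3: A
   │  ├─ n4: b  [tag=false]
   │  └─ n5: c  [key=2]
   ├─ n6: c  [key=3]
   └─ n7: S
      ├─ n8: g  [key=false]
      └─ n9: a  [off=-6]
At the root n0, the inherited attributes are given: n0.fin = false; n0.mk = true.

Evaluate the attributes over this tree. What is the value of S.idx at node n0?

1. n0.fin = false  [given at root]
2. n0.mk = true  [given at root]
3. n1.off = 7  [terminal]
4. n2.env = 20  [a.off * 2 + 6]
5. n2.tag = 9  [9]
6. n3.env = 29  [A₀.env + A₀.tag]
7. n3.tag = 10  [A₀.tag + A₀.env - 19]
8. n4.tag = false  [terminal]
9. n5.key = 2  [terminal]
10. n3.lim = 27  [A.env * 3 - 60]
11. n3.mk = "pm"  ["pm"]
12. n6.key = 3  [terminal]
13. n7.fin = true  [A₀.tag > 8]
14. n7.mk = true  [A₁.lim == 27]
15. n8.key = false  [terminal]
16. n9.off = -6  [terminal]
17. n7.lab = 26  [a.off + 32]
18. n7.idx = 23  [23]
19. n2.lim = -8  [A₁.lim * 3 - 89]
20. n2.mk = "pmr"  [A₁.mk ++ "r"]
21. n0.lab = -2  [a.off * 3 - 23]
22. n0.idx = 26  [(if S.fin then a.off else A.lim) + 34]

26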